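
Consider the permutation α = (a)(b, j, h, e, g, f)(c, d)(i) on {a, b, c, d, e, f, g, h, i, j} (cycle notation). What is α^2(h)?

h lies in the 6-cycle (b, j, h, e, g, f).
Advancing 2 steps from h: h → e → g.

g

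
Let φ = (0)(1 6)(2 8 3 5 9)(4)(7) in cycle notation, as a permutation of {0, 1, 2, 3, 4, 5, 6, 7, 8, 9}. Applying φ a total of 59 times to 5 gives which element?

5 lies in the 5-cycle (2 8 3 5 9).
Powers repeat with period 5 on this cycle, and 59 mod 5 = 4, so φ^59(5) = φ^4(5).
Stepping 4 places around the cycle: 5 → 9 → 2 → 8 → 3.

3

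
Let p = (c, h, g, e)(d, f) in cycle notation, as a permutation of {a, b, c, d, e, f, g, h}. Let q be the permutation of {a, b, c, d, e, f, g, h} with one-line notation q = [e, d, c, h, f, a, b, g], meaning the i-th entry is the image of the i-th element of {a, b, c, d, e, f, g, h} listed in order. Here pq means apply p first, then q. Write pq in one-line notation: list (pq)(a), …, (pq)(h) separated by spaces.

e d g a c h f b

(pq)(x) = q(p(x)). Computing each image: q(p(a)) = q(a) = e, q(p(b)) = q(b) = d, q(p(c)) = q(h) = g, q(p(d)) = q(f) = a, q(p(e)) = q(c) = c, q(p(f)) = q(d) = h, q(p(g)) = q(e) = f, q(p(h)) = q(g) = b.
Hence pq = [e d g a c h f b].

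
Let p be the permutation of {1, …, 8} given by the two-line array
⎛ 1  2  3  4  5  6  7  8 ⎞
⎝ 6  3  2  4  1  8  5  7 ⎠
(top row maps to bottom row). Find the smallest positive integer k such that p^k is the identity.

Decomposing into disjoint cycles gives cycle lengths 5, 2, 1.
The order is lcm(5, 2) = 10.

10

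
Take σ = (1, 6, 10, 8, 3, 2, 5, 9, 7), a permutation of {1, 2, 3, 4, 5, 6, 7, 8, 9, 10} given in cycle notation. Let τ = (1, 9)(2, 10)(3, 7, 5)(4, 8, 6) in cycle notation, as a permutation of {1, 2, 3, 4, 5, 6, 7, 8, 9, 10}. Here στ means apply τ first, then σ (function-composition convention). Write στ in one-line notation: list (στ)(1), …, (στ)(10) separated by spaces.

(στ)(x) = σ(τ(x)). Computing each image: σ(τ(1)) = σ(9) = 7, σ(τ(2)) = σ(10) = 8, σ(τ(3)) = σ(7) = 1, σ(τ(4)) = σ(8) = 3, σ(τ(5)) = σ(3) = 2, σ(τ(6)) = σ(4) = 4, σ(τ(7)) = σ(5) = 9, σ(τ(8)) = σ(6) = 10, σ(τ(9)) = σ(1) = 6, σ(τ(10)) = σ(2) = 5.
Hence στ = [7 8 1 3 2 4 9 10 6 5].

7 8 1 3 2 4 9 10 6 5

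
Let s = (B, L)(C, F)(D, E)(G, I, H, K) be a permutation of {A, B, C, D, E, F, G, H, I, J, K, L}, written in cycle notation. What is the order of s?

4

The cycle type of s is (4, 2, 2, 2, 1, 1).
The order is lcm(4, 2, 2, 2) = 4.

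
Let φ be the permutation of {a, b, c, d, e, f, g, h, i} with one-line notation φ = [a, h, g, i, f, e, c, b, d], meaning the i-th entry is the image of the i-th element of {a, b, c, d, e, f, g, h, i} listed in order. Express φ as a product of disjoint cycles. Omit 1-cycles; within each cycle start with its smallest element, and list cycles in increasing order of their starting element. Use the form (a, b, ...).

(b, h)(c, g)(d, i)(e, f)

From b: b → h → b, closing the cycle (b, h).
Repeating from the next unused element and collecting all non-trivial cycles gives (b, h)(c, g)(d, i)(e, f).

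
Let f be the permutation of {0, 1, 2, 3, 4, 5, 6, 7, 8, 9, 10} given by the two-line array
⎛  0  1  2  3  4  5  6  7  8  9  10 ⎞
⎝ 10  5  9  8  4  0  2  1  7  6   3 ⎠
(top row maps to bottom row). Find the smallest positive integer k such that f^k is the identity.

21

Decomposing into disjoint cycles gives cycle lengths 7, 3, 1.
The order is lcm(7, 3) = 21.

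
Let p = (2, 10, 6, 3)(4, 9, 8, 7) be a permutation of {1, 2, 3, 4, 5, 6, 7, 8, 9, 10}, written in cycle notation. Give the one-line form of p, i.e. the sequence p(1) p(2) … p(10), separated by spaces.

1 10 2 9 5 3 4 7 8 6

Image by image: 1↦1, 2↦10, 3↦2, 4↦9, 5↦5, 6↦3, 7↦4, 8↦7, 9↦8, 10↦6.
So the one-line form is 1 10 2 9 5 3 4 7 8 6.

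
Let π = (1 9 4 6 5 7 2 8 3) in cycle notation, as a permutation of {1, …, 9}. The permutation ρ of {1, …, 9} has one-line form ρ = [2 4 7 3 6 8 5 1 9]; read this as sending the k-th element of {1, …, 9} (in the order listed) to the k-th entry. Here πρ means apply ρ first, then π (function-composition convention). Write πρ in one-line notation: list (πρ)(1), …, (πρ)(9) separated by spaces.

For each element, apply ρ then π: 1 → 2 → 8; 2 → 4 → 6; 3 → 7 → 2; 4 → 3 → 1; 5 → 6 → 5; 6 → 8 → 3; 7 → 5 → 7; 8 → 1 → 9; 9 → 9 → 4.
So πρ in one-line form is 8 6 2 1 5 3 7 9 4.

8 6 2 1 5 3 7 9 4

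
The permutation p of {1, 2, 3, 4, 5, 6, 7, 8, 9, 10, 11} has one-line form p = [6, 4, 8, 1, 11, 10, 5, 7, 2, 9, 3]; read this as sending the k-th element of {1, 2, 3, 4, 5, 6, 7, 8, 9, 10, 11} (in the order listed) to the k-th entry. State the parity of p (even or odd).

odd

In disjoint-cycle form the cycle lengths are 6, 5.
A cycle of length ℓ contributes ℓ−1 transpositions, so p is a product of 5 + 4 = 9 transpositions — odd.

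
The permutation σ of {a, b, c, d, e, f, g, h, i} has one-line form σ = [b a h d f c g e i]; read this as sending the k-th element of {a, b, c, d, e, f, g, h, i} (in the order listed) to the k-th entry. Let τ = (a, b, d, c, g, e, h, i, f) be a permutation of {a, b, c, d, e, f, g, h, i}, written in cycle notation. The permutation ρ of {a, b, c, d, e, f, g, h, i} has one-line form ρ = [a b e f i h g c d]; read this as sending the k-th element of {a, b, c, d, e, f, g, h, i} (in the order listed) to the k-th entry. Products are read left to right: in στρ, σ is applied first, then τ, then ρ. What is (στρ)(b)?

(στρ)(b) = ρ(τ(σ(b))). σ(b) = a, then τ(a) = b, then ρ(b) = b, so the result is b.

b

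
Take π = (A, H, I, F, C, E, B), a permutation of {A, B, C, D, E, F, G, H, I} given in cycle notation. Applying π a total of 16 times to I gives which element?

C

I lies in the 7-cycle (A, H, I, F, C, E, B).
On a 7-cycle, π^7 is the identity, so π^16 = π^2 there (16 ≡ 2 mod 7).
Stepping 2 places around the cycle: I → F → C.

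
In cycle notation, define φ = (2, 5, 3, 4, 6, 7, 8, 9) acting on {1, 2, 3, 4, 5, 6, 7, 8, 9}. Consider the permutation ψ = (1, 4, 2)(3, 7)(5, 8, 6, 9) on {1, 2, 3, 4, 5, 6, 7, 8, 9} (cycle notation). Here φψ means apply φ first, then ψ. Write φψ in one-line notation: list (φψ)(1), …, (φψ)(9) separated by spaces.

Chase each element through φ then ψ: 1 → 1 → 4; 2 → 5 → 8; 3 → 4 → 2; 4 → 6 → 9; 5 → 3 → 7; 6 → 7 → 3; 7 → 8 → 6; 8 → 9 → 5; 9 → 2 → 1.
Collecting the images, φψ = [4 8 2 9 7 3 6 5 1].

4 8 2 9 7 3 6 5 1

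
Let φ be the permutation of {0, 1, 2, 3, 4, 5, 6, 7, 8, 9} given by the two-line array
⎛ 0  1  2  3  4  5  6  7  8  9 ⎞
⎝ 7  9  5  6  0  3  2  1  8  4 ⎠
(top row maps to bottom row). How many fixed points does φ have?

1

The fixed points (elements with φ(x) = x) are {8}, so there is 1.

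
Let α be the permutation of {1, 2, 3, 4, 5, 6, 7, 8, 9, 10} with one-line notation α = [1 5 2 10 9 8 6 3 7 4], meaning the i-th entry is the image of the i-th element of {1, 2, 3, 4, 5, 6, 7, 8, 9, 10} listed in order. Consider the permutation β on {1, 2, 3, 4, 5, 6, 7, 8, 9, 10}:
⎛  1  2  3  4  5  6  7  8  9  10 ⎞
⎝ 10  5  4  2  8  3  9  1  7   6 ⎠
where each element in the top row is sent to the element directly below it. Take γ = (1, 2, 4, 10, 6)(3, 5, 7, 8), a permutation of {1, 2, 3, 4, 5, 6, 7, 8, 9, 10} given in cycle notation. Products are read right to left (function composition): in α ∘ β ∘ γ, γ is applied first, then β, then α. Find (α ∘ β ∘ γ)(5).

Chase 5: γ(5) = 7; β(7) = 9; α(9) = 7. Hence (α ∘ β ∘ γ)(5) = 7.

7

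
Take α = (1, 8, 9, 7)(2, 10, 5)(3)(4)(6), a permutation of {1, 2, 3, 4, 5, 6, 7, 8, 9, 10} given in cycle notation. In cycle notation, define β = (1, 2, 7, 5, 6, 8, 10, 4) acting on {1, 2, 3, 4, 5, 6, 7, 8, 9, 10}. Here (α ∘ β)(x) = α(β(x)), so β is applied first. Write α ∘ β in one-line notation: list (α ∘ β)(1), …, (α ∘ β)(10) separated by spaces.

(α ∘ β)(x) = α(β(x)). Computing each image: α(β(1)) = α(2) = 10, α(β(2)) = α(7) = 1, α(β(3)) = α(3) = 3, α(β(4)) = α(1) = 8, α(β(5)) = α(6) = 6, α(β(6)) = α(8) = 9, α(β(7)) = α(5) = 2, α(β(8)) = α(10) = 5, α(β(9)) = α(9) = 7, α(β(10)) = α(4) = 4.
Hence α ∘ β = [10 1 3 8 6 9 2 5 7 4].

10 1 3 8 6 9 2 5 7 4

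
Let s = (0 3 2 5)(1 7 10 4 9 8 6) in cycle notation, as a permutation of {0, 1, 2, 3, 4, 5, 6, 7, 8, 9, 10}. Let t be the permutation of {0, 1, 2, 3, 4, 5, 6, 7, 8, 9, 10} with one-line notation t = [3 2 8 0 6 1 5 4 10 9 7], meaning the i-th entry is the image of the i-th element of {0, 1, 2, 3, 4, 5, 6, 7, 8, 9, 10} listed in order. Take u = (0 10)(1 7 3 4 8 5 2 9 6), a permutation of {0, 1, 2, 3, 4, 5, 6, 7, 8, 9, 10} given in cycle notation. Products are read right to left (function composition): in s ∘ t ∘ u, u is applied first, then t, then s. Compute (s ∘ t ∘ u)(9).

0

Chase 9: u(9) = 6; t(6) = 5; s(5) = 0. Hence (s ∘ t ∘ u)(9) = 0.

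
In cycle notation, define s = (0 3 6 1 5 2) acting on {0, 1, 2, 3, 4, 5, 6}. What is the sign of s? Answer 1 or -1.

-1

The cycle lengths are 6, 1.
A cycle is odd iff its length is even; s has 1 even-length cycle, so sgn(s) = (−1)^1 and s is odd.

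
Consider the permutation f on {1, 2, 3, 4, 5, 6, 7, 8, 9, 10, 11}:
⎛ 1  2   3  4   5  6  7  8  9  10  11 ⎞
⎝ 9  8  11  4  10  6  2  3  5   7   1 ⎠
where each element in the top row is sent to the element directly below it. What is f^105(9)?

Tracing 9 → 5 → … returns to 9 after 9 steps, so 9 lies in a 9-cycle (1 9 5 10 7 2 8 3 11).
On a 9-cycle, f^9 is the identity, so f^105 = f^6 there (105 ≡ 6 mod 9).
Advancing 6 steps from 9: 9 → 5 → 10 → 7 → 2 → 8 → 3.

3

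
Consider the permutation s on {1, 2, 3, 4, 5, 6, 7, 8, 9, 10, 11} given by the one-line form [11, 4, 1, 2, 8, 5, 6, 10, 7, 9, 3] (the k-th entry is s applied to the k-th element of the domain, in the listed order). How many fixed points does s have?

0

No element satisfies s(x) = x, so there are 0 fixed points.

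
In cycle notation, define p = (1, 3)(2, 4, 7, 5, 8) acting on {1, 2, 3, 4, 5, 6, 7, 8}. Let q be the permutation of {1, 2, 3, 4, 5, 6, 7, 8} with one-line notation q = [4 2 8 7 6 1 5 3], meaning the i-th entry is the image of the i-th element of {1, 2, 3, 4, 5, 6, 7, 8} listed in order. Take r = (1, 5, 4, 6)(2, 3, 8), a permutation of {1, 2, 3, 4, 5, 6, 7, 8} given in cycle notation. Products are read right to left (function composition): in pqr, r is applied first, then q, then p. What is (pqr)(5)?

Apply the permutations in order: r(5) = 4, then q(4) = 7, then p(7) = 5. So (pqr)(5) = 5.

5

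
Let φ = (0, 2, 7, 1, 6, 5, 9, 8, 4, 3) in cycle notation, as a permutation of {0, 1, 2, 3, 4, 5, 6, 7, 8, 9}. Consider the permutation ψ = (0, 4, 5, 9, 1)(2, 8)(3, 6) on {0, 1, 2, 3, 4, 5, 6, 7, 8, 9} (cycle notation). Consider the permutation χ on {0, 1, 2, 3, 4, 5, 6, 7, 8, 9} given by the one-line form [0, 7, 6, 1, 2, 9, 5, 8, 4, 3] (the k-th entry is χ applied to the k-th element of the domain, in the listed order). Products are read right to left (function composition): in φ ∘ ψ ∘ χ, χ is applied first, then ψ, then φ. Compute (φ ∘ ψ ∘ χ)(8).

9

Apply the permutations in order: χ(8) = 4, then ψ(4) = 5, then φ(5) = 9. So (φ ∘ ψ ∘ χ)(8) = 9.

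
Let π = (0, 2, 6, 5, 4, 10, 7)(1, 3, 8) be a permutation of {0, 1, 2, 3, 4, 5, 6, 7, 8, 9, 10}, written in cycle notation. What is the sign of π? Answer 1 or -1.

The cycle lengths are 7, 3, 1.
A cycle of length ℓ contributes ℓ−1 transpositions, so π is a product of 6 + 2 = 8 transpositions — even.

1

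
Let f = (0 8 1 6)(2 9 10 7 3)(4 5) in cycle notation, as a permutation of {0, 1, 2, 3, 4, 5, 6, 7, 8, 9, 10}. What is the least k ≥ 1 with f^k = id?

The disjoint cycles have lengths 5, 4, 2.
Since disjoint cycles commute, ord(f) = lcm(5, 4, 2) = 20.

20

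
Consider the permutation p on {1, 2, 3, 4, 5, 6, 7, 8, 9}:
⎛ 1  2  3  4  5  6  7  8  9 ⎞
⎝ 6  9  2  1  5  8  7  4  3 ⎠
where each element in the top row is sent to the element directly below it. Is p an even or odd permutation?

odd

In disjoint-cycle form the cycle lengths are 4, 3, 1, 1.
A cycle is odd iff its length is even; p has 1 even-length cycle, so sgn(p) = (−1)^1 and p is odd.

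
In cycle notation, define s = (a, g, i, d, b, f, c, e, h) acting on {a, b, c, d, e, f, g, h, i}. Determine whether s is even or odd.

The cycle lengths are 9.
A cycle of length ℓ contributes ℓ−1 transpositions, so s is a product of 8 transpositions — even.

even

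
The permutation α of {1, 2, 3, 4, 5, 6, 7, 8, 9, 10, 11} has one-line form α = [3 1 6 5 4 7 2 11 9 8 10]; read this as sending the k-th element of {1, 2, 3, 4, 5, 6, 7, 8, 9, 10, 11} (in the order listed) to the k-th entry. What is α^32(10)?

11

Tracing 10 → 8 → … returns to 10 after 3 steps, so 10 lies in a 3-cycle (8 11 10).
On a 3-cycle, α^3 is the identity, so α^32 = α^2 there (32 ≡ 2 mod 3).
Advancing 2 steps from 10: 10 → 8 → 11.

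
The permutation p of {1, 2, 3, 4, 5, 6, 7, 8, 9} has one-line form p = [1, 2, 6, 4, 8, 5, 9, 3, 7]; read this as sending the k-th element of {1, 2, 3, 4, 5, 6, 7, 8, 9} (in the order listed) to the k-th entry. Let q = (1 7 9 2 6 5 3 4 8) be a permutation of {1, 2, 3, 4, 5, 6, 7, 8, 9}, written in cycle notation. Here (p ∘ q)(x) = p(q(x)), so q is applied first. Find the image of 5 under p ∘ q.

(p ∘ q)(5) = p(q(5)). q(5) = 3, then p(3) = 6. So (p ∘ q)(5) = 6.

6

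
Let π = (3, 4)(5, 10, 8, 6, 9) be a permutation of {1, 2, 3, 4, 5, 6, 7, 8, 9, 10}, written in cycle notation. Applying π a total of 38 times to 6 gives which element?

6 lies in the 5-cycle (5, 10, 8, 6, 9).
Powers repeat with period 5 on this cycle, and 38 mod 5 = 3, so π^38(6) = π^3(6).
Advancing 3 steps from 6: 6 → 9 → 5 → 10.

10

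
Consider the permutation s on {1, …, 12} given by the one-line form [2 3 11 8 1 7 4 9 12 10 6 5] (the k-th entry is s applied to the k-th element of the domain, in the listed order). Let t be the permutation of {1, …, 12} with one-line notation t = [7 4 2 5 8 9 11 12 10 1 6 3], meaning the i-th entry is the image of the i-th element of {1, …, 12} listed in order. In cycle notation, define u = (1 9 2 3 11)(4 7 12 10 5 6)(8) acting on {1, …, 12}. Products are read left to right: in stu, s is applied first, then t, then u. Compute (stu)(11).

2

Chase 11: s(11) = 6; t(6) = 9; u(9) = 2. Hence (stu)(11) = 2.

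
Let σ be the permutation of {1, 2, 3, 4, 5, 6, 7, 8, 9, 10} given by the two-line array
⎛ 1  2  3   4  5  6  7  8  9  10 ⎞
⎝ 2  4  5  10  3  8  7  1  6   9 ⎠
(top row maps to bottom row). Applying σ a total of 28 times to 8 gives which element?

Tracing 8 → 1 → … returns to 8 after 7 steps, so 8 lies in a 7-cycle (1 2 4 10 9 6 8).
Since the cycle has length 7, σ^28 acts on it the same as σ^0 (28 mod 7 = 0).
So σ^28(8) = 8.

8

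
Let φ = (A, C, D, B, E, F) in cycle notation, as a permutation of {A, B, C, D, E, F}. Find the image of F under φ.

A

In the cycle (A, C, D, B, E, F), F is followed by A, so φ(F) = A.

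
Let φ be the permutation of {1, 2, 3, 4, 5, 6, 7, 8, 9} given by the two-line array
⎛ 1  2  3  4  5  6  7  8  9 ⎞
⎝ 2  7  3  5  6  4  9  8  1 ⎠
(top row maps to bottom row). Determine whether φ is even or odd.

odd

In disjoint-cycle form the cycle lengths are 4, 3, 1, 1.
A cycle of length ℓ contributes ℓ−1 transpositions, so φ is a product of 3 + 2 = 5 transpositions — odd.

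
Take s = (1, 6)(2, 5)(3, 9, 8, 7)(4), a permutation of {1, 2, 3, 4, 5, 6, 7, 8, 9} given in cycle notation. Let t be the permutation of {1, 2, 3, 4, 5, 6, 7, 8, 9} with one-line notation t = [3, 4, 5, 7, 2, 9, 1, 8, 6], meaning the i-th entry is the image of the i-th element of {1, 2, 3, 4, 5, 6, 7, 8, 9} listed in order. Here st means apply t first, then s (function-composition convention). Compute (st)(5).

(st)(5) = s(t(5)). t(5) = 2, then s(2) = 5. So (st)(5) = 5.

5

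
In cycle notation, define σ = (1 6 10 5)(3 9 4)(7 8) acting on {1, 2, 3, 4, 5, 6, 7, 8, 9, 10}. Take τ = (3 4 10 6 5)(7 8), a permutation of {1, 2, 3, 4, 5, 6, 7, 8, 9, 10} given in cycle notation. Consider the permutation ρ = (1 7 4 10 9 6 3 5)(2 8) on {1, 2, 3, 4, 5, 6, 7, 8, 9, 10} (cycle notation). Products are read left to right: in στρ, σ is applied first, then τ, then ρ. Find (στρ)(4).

10

(στρ)(4) = ρ(τ(σ(4))). σ(4) = 3, then τ(3) = 4, then ρ(4) = 10, so the result is 10.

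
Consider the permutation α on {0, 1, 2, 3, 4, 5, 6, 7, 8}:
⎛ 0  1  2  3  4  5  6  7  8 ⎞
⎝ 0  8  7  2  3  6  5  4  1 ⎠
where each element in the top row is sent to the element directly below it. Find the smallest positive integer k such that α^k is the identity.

Decomposing into disjoint cycles gives cycle lengths 4, 2, 2, 1.
Since disjoint cycles commute, ord(α) = lcm(4, 2, 2) = 4.

4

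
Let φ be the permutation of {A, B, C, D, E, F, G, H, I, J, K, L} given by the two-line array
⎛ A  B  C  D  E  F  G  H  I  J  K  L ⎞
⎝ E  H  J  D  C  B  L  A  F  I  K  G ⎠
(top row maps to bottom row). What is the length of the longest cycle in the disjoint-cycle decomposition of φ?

Decomposing into disjoint cycles gives (A E C J I F B H)(G L); the longest has length 8.

8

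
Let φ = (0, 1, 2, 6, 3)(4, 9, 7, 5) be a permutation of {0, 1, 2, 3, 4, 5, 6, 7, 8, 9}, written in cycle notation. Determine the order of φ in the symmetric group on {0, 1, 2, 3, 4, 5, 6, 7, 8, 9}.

The cycle type of φ is (5, 4, 1).
The order is lcm(5, 4) = 20.

20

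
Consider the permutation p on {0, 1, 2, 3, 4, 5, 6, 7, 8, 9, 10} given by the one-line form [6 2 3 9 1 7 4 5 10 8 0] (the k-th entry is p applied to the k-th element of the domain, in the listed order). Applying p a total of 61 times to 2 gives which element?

Tracing 2 → 3 → … returns to 2 after 9 steps, so 2 lies in a 9-cycle (0, 6, 4, 1, 2, 3, 9, 8, 10).
On a 9-cycle, p^9 is the identity, so p^61 = p^7 there (61 ≡ 7 mod 9).
Advancing 7 steps from 2: 2 → 3 → 9 → 8 → 10 → 0 → 6 → 4.

4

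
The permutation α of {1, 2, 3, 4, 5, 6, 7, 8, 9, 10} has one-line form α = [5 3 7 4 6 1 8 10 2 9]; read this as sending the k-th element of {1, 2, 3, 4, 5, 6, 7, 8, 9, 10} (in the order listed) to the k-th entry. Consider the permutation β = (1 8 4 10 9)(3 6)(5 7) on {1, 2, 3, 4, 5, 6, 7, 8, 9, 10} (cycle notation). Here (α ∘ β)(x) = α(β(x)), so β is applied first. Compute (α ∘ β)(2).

First apply β: β(2) = 2, then α(2) = 3. Thus (α ∘ β)(2) = 3.

3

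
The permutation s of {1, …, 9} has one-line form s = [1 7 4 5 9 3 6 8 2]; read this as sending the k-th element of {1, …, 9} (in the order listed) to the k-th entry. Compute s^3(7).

Tracing 7 → 6 → … returns to 7 after 7 steps, so 7 lies in a 7-cycle (2 7 6 3 4 5 9).
Advancing 3 steps from 7: 7 → 6 → 3 → 4.

4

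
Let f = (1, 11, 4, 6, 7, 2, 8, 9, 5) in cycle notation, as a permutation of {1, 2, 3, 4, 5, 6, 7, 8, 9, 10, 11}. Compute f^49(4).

8

4 lies in the 9-cycle (1, 11, 4, 6, 7, 2, 8, 9, 5).
Since the cycle has length 9, f^49 acts on it the same as f^4 (49 mod 9 = 4).
Advancing 4 steps from 4: 4 → 6 → 7 → 2 → 8.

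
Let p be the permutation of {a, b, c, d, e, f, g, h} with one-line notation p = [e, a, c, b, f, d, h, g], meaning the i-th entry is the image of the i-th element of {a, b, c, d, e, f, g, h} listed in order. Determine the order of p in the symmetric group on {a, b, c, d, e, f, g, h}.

10

The disjoint-cycle form of p has cycle lengths 5, 2, 1.
The order is lcm(5, 2) = 10.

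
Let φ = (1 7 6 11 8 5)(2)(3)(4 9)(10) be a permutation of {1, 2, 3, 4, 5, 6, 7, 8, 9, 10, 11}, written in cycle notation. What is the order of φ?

The cycle type of φ is (6, 2, 1, 1, 1).
The order of φ is the least common multiple of its cycle lengths: lcm(6, 2) = 6.

6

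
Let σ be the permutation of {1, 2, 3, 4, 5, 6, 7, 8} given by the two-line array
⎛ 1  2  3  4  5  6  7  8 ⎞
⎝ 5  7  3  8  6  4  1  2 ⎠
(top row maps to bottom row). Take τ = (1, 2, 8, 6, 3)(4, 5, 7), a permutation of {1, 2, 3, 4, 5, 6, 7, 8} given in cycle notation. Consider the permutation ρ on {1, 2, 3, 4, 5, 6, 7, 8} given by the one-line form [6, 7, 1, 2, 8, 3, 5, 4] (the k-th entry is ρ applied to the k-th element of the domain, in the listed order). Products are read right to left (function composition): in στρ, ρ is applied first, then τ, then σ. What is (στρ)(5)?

Apply the permutations in order: ρ(5) = 8, then τ(8) = 6, then σ(6) = 4. So (στρ)(5) = 4.

4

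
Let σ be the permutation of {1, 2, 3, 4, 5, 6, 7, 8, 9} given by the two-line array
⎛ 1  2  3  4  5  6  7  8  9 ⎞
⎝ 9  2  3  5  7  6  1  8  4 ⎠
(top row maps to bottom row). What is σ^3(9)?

7

Tracing 9 → 4 → … returns to 9 after 5 steps, so 9 lies in a 5-cycle (1 9 4 5 7).
Advancing 3 steps from 9: 9 → 4 → 5 → 7.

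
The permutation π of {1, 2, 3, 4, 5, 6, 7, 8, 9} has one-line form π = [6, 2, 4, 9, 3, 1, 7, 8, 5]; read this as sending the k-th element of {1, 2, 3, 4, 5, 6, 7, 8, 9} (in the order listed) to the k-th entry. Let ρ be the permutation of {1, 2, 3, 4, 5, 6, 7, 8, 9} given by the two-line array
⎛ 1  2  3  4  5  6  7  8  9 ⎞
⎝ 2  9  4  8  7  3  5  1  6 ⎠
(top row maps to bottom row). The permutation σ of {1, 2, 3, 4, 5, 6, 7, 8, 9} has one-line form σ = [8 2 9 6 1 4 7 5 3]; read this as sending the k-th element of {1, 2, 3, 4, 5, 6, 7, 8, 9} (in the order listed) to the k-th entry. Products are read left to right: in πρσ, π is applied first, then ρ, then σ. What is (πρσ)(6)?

Apply the permutations in order: π(6) = 1, then ρ(1) = 2, then σ(2) = 2. So (πρσ)(6) = 2.

2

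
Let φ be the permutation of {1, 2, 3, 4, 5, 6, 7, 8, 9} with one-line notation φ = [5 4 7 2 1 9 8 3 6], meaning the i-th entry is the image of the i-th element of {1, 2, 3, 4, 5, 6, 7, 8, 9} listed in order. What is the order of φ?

The disjoint-cycle form of φ has cycle lengths 3, 2, 2, 2.
The order is lcm(3, 2, 2, 2) = 6.

6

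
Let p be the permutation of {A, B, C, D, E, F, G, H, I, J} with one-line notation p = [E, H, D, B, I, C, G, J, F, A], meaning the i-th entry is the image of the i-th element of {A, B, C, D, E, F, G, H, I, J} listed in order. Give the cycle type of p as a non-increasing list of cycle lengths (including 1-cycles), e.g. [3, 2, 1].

[9, 1]

The disjoint cycles are (A, E, I, F, C, D, B, H, J)(G), with lengths 9, 1 in non-increasing order.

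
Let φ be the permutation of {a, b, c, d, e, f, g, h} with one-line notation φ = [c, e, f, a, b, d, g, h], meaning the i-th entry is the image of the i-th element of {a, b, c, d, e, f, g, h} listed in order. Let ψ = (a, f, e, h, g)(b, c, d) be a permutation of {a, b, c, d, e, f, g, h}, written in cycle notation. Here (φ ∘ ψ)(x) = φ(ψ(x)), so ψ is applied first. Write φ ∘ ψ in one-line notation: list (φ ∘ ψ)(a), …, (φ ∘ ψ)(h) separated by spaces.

For each element, apply ψ then φ: a → f → d; b → c → f; c → d → a; d → b → e; e → h → h; f → e → b; g → a → c; h → g → g.
Collecting the images, φ ∘ ψ = [d f a e h b c g].

d f a e h b c g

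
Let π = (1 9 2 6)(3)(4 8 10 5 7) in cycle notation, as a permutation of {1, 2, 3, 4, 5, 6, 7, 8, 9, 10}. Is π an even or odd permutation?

odd

The cycle lengths are 5, 4, 1.
A cycle is odd iff its length is even; π has 1 even-length cycle, so sgn(π) = (−1)^1 and π is odd.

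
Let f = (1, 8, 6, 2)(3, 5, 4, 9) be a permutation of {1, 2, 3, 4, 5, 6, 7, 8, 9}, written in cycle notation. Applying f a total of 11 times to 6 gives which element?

6 lies in the 4-cycle (1, 8, 6, 2).
On a 4-cycle, f^4 is the identity, so f^11 = f^3 there (11 ≡ 3 mod 4).
Advancing 3 steps from 6: 6 → 2 → 1 → 8.

8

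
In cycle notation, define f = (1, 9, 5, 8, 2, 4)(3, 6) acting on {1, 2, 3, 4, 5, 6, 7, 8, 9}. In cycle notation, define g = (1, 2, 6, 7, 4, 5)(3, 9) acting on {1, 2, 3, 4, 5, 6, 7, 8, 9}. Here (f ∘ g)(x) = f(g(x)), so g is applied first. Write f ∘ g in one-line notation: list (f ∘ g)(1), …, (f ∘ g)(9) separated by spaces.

Chase each element through g then f: 1 → 2 → 4; 2 → 6 → 3; 3 → 9 → 5; 4 → 5 → 8; 5 → 1 → 9; 6 → 7 → 7; 7 → 4 → 1; 8 → 8 → 2; 9 → 3 → 6.
Collecting the images, f ∘ g = [4 3 5 8 9 7 1 2 6].

4 3 5 8 9 7 1 2 6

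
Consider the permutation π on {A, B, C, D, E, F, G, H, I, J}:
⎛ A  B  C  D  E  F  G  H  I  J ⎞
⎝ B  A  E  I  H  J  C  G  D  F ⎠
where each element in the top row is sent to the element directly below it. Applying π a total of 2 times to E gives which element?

G

Tracing E → H → … returns to E after 4 steps, so E lies in a 4-cycle (C, E, H, G).
Stepping 2 places around the cycle: E → H → G.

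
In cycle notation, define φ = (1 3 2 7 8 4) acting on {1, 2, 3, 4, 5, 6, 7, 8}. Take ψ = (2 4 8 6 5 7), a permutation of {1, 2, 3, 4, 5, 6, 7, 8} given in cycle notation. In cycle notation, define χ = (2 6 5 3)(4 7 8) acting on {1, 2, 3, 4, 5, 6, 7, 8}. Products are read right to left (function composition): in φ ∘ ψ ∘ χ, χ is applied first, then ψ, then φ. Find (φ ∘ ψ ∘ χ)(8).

4

Apply the permutations in order: χ(8) = 4, then ψ(4) = 8, then φ(8) = 4. So (φ ∘ ψ ∘ χ)(8) = 4.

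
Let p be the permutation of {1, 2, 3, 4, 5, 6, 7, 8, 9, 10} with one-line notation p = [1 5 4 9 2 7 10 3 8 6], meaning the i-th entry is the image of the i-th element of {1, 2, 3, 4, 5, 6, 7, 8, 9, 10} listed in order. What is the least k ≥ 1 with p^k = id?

12

Decomposing into disjoint cycles gives cycle lengths 4, 3, 2, 1.
Since disjoint cycles commute, ord(p) = lcm(4, 3, 2) = 12.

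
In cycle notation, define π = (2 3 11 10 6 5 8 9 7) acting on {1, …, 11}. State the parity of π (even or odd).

even

The cycle lengths are 9, 1, 1.
A cycle of length ℓ contributes ℓ−1 transpositions, so π is a product of 8 transpositions — even.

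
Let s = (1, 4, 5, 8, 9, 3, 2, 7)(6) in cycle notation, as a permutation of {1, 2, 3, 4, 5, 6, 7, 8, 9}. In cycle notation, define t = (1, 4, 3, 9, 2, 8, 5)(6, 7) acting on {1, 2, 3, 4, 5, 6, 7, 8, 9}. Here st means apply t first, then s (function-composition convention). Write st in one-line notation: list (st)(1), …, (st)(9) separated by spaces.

(st)(x) = s(t(x)). Computing each image: s(t(1)) = s(4) = 5, s(t(2)) = s(8) = 9, s(t(3)) = s(9) = 3, s(t(4)) = s(3) = 2, s(t(5)) = s(1) = 4, s(t(6)) = s(7) = 1, s(t(7)) = s(6) = 6, s(t(8)) = s(5) = 8, s(t(9)) = s(2) = 7.
Hence st = [5 9 3 2 4 1 6 8 7].

5 9 3 2 4 1 6 8 7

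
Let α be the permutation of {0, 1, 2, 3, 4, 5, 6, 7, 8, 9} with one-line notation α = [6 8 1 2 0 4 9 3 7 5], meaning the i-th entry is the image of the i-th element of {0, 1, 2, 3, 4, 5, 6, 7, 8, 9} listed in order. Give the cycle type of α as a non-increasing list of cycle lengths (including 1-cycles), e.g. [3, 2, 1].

The disjoint cycles are (0, 6, 9, 5, 4)(1, 8, 7, 3, 2), with lengths 5, 5 in non-increasing order.

[5, 5]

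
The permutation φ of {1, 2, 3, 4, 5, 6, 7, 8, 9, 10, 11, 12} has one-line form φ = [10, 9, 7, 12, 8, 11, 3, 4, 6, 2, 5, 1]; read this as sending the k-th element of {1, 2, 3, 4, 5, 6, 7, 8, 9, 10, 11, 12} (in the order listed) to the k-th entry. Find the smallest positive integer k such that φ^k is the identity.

Writing φ as disjoint cycles, the cycle lengths are 10, 2.
The order is lcm(10, 2) = 10.

10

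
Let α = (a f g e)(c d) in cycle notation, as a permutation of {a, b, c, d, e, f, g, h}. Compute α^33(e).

e lies in the 4-cycle (a f g e).
On a 4-cycle, α^4 is the identity, so α^33 = α^1 there (33 ≡ 1 mod 4).
Stepping 1 place around the cycle: e → a.

a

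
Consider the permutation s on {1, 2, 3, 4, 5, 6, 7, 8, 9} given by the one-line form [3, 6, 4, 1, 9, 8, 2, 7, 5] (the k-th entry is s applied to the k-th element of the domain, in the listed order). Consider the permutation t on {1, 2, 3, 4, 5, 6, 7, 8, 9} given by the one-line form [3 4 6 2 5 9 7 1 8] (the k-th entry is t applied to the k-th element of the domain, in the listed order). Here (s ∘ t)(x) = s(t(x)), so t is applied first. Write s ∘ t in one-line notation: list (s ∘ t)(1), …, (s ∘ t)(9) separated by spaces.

Chase each element through t then s: 1 → 3 → 4; 2 → 4 → 1; 3 → 6 → 8; 4 → 2 → 6; 5 → 5 → 9; 6 → 9 → 5; 7 → 7 → 2; 8 → 1 → 3; 9 → 8 → 7.
Collecting the images, s ∘ t = [4 1 8 6 9 5 2 3 7].

4 1 8 6 9 5 2 3 7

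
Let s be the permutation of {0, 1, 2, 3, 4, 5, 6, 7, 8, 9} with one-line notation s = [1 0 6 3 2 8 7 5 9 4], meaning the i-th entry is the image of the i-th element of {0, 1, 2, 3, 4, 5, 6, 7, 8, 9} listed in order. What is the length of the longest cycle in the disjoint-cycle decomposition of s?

7

Decomposing into disjoint cycles gives (0, 1)(2, 6, 7, 5, 8, 9, 4); the longest has length 7.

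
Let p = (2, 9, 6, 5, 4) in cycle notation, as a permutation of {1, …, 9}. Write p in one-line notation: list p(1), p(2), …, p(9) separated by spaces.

1 9 3 2 4 5 7 8 6

Image by image: 1↦1, 2↦9, 3↦3, 4↦2, 5↦4, 6↦5, 7↦7, 8↦8, 9↦6.
Listing these in domain order gives 1 9 3 2 4 5 7 8 6.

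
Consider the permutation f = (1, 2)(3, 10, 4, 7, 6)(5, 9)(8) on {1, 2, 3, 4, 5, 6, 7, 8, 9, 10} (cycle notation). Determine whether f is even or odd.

even

The cycle lengths are 5, 2, 2, 1.
A cycle is odd iff its length is even; f has 2 even-length cycles, so sgn(f) = (−1)^2 and f is even.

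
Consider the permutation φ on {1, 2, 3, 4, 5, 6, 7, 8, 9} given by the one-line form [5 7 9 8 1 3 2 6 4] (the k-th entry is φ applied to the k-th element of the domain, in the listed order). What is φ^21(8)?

Tracing 8 → 6 → … returns to 8 after 5 steps, so 8 lies in a 5-cycle (3, 9, 4, 8, 6).
Powers repeat with period 5 on this cycle, and 21 mod 5 = 1, so φ^21(8) = φ^1(8).
Stepping 1 place around the cycle: 8 → 6.

6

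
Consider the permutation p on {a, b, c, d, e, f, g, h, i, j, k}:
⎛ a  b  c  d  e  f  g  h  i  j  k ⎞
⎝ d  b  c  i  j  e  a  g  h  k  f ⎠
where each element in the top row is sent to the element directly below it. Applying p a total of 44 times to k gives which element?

Tracing k → f → … returns to k after 4 steps, so k lies in a 4-cycle (e j k f).
Since the cycle has length 4, p^44 acts on it the same as p^0 (44 mod 4 = 0).
So p^44(k) = k.

k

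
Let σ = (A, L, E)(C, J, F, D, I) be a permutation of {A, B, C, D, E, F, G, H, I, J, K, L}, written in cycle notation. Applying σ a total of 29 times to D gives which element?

D lies in the 5-cycle (C, J, F, D, I).
Since the cycle has length 5, σ^29 acts on it the same as σ^4 (29 mod 5 = 4).
Advancing 4 steps from D: D → I → C → J → F.

F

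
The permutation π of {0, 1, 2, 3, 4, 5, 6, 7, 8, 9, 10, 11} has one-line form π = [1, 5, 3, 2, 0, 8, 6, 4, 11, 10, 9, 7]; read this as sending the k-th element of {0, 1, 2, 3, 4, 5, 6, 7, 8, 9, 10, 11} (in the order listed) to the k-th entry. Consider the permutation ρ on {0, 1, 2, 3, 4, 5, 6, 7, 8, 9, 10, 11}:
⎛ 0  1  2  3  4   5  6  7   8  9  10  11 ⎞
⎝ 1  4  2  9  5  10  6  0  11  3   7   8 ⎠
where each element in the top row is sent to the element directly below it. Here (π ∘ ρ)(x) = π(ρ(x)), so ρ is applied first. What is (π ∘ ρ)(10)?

(π ∘ ρ)(10) = π(ρ(10)). ρ(10) = 7, then π(7) = 4. So (π ∘ ρ)(10) = 4.

4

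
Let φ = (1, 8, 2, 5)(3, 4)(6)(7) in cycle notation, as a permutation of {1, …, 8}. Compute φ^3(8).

8 lies in the 4-cycle (1, 8, 2, 5).
Advancing 3 steps from 8: 8 → 2 → 5 → 1.

1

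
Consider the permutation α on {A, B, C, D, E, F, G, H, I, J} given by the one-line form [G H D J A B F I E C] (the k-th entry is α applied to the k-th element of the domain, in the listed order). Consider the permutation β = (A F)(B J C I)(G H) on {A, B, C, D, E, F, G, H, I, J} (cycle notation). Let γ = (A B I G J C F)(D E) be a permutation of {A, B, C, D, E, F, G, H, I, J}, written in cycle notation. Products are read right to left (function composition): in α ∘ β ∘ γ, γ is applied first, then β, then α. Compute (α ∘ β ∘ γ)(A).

Chase A: γ(A) = B; β(B) = J; α(J) = C. Hence (α ∘ β ∘ γ)(A) = C.

C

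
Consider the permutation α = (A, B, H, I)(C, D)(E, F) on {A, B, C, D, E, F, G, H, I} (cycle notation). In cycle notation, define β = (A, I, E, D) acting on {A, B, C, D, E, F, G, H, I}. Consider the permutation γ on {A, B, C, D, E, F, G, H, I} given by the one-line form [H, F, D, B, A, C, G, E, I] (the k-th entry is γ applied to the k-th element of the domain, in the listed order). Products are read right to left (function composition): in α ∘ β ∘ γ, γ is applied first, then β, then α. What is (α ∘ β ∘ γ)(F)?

Chase F: γ(F) = C; β(C) = C; α(C) = D. Hence (α ∘ β ∘ γ)(F) = D.

D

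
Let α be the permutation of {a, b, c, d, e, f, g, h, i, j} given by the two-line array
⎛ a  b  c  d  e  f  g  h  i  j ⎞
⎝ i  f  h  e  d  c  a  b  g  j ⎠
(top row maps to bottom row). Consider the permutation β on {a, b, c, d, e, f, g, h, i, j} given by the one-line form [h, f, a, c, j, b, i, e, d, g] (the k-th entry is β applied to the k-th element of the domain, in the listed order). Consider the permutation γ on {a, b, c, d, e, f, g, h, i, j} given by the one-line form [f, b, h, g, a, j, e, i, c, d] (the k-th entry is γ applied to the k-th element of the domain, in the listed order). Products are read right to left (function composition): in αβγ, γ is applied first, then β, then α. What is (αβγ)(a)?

f

(αβγ)(a) = α(β(γ(a))). γ(a) = f, then β(f) = b, then α(b) = f, so the result is f.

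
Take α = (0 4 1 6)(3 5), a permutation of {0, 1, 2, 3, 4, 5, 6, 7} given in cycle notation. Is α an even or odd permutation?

The cycle lengths are 4, 2, 1, 1.
A cycle is odd iff its length is even; α has 2 even-length cycles, so sgn(α) = (−1)^2 and α is even.

even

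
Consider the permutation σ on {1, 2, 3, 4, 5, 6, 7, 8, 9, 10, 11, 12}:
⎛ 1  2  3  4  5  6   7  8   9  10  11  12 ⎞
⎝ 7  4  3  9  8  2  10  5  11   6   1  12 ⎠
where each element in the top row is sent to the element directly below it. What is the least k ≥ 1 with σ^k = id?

Decomposing into disjoint cycles gives cycle lengths 8, 2, 1, 1.
Since disjoint cycles commute, ord(σ) = lcm(8, 2) = 8.

8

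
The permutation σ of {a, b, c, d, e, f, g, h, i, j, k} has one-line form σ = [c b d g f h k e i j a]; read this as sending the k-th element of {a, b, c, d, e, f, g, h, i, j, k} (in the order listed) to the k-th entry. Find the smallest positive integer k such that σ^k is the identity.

The disjoint-cycle form of σ has cycle lengths 5, 3, 1, 1, 1.
Since disjoint cycles commute, ord(σ) = lcm(5, 3) = 15.

15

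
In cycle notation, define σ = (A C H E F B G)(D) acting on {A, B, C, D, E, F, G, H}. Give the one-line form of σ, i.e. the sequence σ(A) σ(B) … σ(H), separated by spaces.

C G H D F B A E

Image by image: A↦C, B↦G, C↦H, D↦D, E↦F, F↦B, G↦A, H↦E.
So the one-line form is C G H D F B A E.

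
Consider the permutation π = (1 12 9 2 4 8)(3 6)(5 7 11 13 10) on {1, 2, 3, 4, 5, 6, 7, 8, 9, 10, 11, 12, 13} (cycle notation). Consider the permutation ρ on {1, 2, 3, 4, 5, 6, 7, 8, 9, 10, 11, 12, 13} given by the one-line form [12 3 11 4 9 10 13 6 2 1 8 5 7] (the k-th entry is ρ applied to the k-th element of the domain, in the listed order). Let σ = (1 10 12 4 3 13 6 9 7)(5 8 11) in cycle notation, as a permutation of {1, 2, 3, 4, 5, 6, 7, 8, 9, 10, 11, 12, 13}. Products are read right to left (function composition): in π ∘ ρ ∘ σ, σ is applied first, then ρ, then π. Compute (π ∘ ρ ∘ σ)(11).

(π ∘ ρ ∘ σ)(11) = π(ρ(σ(11))). σ(11) = 5, then ρ(5) = 9, then π(9) = 2, so the result is 2.

2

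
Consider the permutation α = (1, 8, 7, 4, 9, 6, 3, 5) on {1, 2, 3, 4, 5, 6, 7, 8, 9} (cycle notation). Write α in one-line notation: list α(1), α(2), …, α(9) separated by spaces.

Reading each image from the cycles: 1→8, 2→2, 3→5, 4→9, 5→1, 6→3, 7→4, 8→7, 9→6.
So the one-line form is 8 2 5 9 1 3 4 7 6.

8 2 5 9 1 3 4 7 6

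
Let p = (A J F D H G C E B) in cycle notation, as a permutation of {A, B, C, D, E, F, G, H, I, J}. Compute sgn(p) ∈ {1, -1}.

1

The cycle lengths are 9, 1.
A cycle is odd iff its length is even; p has 0 even-length cycles, so sgn(p) = (−1)^0 and p is even.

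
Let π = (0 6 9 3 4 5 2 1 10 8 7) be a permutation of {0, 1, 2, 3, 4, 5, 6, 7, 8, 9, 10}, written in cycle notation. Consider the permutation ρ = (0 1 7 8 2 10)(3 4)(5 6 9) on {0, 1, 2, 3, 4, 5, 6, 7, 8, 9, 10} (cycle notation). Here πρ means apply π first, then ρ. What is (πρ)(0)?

9

π(0) = 6, then ρ(6) = 9; composing gives (πρ)(0) = 9.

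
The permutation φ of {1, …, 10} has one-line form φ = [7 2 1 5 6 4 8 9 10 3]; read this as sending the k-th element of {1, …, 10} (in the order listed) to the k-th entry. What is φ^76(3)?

Tracing 3 → 1 → … returns to 3 after 6 steps, so 3 lies in a 6-cycle (1 7 8 9 10 3).
Since the cycle has length 6, φ^76 acts on it the same as φ^4 (76 mod 6 = 4).
Stepping 4 places around the cycle: 3 → 1 → 7 → 8 → 9.

9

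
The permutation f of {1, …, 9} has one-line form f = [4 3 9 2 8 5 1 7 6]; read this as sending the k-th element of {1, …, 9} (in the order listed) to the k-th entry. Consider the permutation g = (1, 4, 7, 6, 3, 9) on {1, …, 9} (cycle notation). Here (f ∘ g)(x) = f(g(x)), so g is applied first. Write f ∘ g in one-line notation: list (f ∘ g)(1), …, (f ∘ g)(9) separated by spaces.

(f ∘ g)(x) = f(g(x)). Computing each image: f(g(1)) = f(4) = 2, f(g(2)) = f(2) = 3, f(g(3)) = f(9) = 6, f(g(4)) = f(7) = 1, f(g(5)) = f(5) = 8, f(g(6)) = f(3) = 9, f(g(7)) = f(6) = 5, f(g(8)) = f(8) = 7, f(g(9)) = f(1) = 4.
Hence f ∘ g = [2 3 6 1 8 9 5 7 4].

2 3 6 1 8 9 5 7 4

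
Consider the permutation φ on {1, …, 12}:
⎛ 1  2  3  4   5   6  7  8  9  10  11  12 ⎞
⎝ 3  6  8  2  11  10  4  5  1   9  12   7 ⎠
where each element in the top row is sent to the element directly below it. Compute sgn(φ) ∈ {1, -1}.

In disjoint-cycle form the cycle lengths are 12.
A cycle of length ℓ contributes ℓ−1 transpositions, so φ is a product of 11 transpositions — odd.

-1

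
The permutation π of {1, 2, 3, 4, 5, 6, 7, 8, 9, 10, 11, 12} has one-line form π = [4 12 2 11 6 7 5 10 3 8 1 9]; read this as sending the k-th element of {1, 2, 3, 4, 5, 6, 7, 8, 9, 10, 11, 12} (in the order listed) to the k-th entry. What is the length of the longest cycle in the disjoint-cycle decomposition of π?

4

Decomposing into disjoint cycles gives (1, 4, 11)(2, 12, 9, 3)(5, 6, 7)(8, 10); the longest has length 4.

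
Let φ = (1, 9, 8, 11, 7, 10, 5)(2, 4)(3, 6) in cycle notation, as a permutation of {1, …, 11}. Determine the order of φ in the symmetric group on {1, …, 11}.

The cycle type of φ is (7, 2, 2).
The order is lcm(7, 2, 2) = 14.

14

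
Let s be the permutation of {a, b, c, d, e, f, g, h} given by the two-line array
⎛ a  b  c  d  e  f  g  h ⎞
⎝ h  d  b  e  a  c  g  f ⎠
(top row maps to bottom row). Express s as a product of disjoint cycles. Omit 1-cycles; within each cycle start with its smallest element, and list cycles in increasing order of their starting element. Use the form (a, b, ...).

Start at a and follow images: a → h → f → c → b → d → e → a, giving the cycle (a, h, f, c, b, d, e).
Continuing from each remaining unvisited element yields (a, h, f, c, b, d, e).

(a, h, f, c, b, d, e)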